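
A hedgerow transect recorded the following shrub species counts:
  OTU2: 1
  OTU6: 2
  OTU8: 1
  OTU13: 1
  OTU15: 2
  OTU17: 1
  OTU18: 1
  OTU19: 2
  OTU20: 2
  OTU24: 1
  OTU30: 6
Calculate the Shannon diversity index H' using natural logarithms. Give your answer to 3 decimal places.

Total N = 1+2+1+1+2+1+1+2+2+1+6 = 20, so the proportions are 0.05, 0.1, 0.05, 0.05, 0.1, 0.05, 0.05, 0.1, 0.1, 0.05, 0.3 (working shown to 5 dp, full precision carried).
Each pᵢ ln pᵢ term: 0.05×(-2.99573)=-0.14979, 0.1×(-2.30259)=-0.23026, 0.05×(-2.99573)=-0.14979, 0.05×(-2.99573)=-0.14979, 0.1×(-2.30259)=-0.23026, 0.05×(-2.99573)=-0.14979, 0.05×(-2.99573)=-0.14979, 0.1×(-2.30259)=-0.23026, 0.1×(-2.30259)=-0.23026, 0.05×(-2.99573)=-0.14979, 0.3×(-1.20397)=-0.36119.
Sum = -2.18095, so H' = 2.181.

2.181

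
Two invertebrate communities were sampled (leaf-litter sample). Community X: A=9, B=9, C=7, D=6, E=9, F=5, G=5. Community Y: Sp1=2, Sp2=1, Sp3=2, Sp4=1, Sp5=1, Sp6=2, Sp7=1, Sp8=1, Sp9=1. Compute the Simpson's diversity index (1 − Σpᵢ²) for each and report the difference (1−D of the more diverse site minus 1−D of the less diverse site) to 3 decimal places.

Community X: N=50, proportions 0.18, 0.18, 0.14, 0.12, 0.18, 0.1, 0.1, giving 1−D = 0.84880 (working shown to 5 dp, full precision carried).
Community Y: N=12, proportions 0.16667, 0.08333, 0.16667, 0.08333, 0.08333, 0.16667, 0.08333, 0.08333, 0.08333, giving 1−D = 0.87500.
Difference = |0.84880 − 0.87500| = 0.02620, i.e. 0.026 to 3 decimal places.

0.026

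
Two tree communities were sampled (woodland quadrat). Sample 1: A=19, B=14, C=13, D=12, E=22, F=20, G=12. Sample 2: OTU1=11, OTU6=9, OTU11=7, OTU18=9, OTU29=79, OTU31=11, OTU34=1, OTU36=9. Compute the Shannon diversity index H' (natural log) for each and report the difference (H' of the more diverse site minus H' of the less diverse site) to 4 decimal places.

Sample 1: N=112, proportions 0.169643, 0.125, 0.116071, 0.107143, 0.196429, 0.178571, 0.107143, giving H' = 1.916795 (working shown to 6 dp, full precision carried).
Sample 2: N=136, proportions 0.080882, 0.066176, 0.051471, 0.066176, 0.580882, 0.080882, 0.007353, 0.066176, giving H' = 1.450254.
Difference = |1.916795 − 1.450254| = 0.466541, i.e. 0.4665 to 4 decimal places.

0.4665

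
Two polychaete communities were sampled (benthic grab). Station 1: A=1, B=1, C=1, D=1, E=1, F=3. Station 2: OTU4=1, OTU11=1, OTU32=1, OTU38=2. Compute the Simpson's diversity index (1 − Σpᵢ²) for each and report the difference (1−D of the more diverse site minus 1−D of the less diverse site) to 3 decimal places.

Station 1: N=8, proportions 0.125, 0.125, 0.125, 0.125, 0.125, 0.375, giving 1−D = 0.78125 (working shown to 5 dp, full precision carried).
Station 2: N=5, proportions 0.2, 0.2, 0.2, 0.4, giving 1−D = 0.72000.
Difference = |0.78125 − 0.72000| = 0.06125, i.e. 0.061 to 3 decimal places.

0.061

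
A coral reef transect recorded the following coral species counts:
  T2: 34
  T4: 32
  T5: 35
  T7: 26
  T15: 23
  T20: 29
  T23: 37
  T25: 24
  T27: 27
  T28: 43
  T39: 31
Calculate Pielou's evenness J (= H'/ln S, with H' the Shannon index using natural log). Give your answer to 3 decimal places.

Total N = 34+32+35+26+23+29+37+24+27+43+31 = 341, so the proportions are 0.09971, 0.09384, 0.10264, 0.07625, 0.06745, 0.08504, 0.1085, 0.07038, 0.07918, 0.1261, 0.09091 (working shown to 5 dp, full precision carried).
H' = −Σ pᵢ ln pᵢ = −((-0.22988) + (-0.22204) + (-0.23366) + (-0.19624) + (-0.18187) + (-0.20960) + (-0.24098) + (-0.18678) + (-0.20080) + (-0.26111) + (-0.21799)) = 2.38096.
With S = 11 species, ln S = 2.39790, so J = 2.38096/2.39790 = 0.99294, i.e. 0.993 to 3 decimal places.

0.993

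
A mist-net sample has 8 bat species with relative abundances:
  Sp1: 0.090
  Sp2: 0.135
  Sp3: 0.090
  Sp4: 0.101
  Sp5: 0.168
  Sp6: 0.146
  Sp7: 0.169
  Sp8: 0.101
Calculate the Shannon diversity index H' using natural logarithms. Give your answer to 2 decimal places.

Each pᵢ ln pᵢ term (working shown to 4 dp, full precision carried): 0.09×(-2.4079)=-0.2167, 0.135×(-2.0025)=-0.2703, 0.09×(-2.4079)=-0.2167, 0.101×(-2.2926)=-0.2316, 0.168×(-1.7838)=-0.2997, 0.146×(-1.9241)=-0.2809, 0.169×(-1.7779)=-0.3005, 0.101×(-2.2926)=-0.2316.
Sum = -2.0479, so H' = 2.05.

2.05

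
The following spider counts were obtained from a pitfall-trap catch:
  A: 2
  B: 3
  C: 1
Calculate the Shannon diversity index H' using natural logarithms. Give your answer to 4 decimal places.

1.0114

Total N = 2+3+1 = 6, so the proportions are 0.333333, 0.5, 0.166667 (working shown to 6 dp, full precision carried).
Each pᵢ ln pᵢ term: 0.333333×(-1.098612)=-0.366204, 0.5×(-0.693147)=-0.346574, 0.166667×(-1.791759)=-0.298627.
Sum = -1.011404, so H' = 1.0114.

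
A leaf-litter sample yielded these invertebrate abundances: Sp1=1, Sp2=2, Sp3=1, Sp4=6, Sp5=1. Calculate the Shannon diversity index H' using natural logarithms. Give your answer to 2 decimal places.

Total N = 1+2+1+6+1 = 11, so the proportions are 0.0909, 0.1818, 0.0909, 0.5455, 0.0909 (working shown to 4 dp, full precision carried).
Each pᵢ ln pᵢ term: 0.0909×(-2.3979)=-0.2180, 0.1818×(-1.7047)=-0.3100, 0.0909×(-2.3979)=-0.2180, 0.5455×(-0.6061)=-0.3306, 0.0909×(-2.3979)=-0.2180.
Sum = -1.2945, so H' = 1.29.

1.29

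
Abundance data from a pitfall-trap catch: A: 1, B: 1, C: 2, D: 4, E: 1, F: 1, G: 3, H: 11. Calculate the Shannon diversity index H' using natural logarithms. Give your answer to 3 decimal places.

1.653

Total N = 1+1+2+4+1+1+3+11 = 24, so the proportions are 0.04167, 0.04167, 0.08333, 0.16667, 0.04167, 0.04167, 0.125, 0.45833 (working shown to 5 dp, full precision carried).
Each pᵢ ln pᵢ term: 0.04167×(-3.17805)=-0.13242, 0.04167×(-3.17805)=-0.13242, 0.08333×(-2.48491)=-0.20708, 0.16667×(-1.79176)=-0.29863, 0.04167×(-3.17805)=-0.13242, 0.04167×(-3.17805)=-0.13242, 0.125×(-2.07944)=-0.25993, 0.45833×(-0.78016)=-0.35757.
Sum = -1.65288, so H' = 1.653.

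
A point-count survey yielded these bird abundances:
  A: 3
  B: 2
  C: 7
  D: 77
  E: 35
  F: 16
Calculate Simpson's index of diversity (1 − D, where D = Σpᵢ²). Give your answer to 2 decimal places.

Total N = 3+2+7+77+35+16 = 140, so the proportions are 0.0214, 0.0143, 0.05, 0.55, 0.25, 0.1143 (working shown to 4 dp, full precision carried).
D = 0.0214² + 0.0143² + 0.05² + 0.55² + 0.25² + 0.1143² = 0.0005 + 0.0002 + 0.0025 + 0.3025 + 0.0625 + 0.0131 = 0.3812.
So 1 − D = 0.6188, i.e. 0.62 to 2 decimal places.

0.62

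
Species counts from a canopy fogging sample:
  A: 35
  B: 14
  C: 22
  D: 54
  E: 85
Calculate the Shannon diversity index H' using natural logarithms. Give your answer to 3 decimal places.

Total N = 35+14+22+54+85 = 210, so the proportions are 0.16667, 0.06667, 0.10476, 0.25714, 0.40476 (working shown to 5 dp, full precision carried).
Each pᵢ ln pᵢ term: 0.16667×(-1.79176)=-0.29863, 0.06667×(-2.70805)=-0.18054, 0.10476×(-2.25607)=-0.23635, 0.25714×(-1.35812)=-0.34923, 0.40476×(-0.90446)=-0.36609.
Sum = -1.43083, so H' = 1.431.

1.431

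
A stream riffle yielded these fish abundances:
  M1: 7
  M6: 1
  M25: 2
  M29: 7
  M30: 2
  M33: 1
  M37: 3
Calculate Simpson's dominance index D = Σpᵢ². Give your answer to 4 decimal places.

Total N = 7+1+2+7+2+1+3 = 23, so the proportions are 0.304348, 0.043478, 0.086957, 0.304348, 0.086957, 0.043478, 0.130435 (working shown to 6 dp, full precision carried).
D = 0.304348² + 0.043478² + 0.086957² + 0.304348² + 0.086957² + 0.043478² + 0.130435² = 0.092628 + 0.001890 + 0.007561 + 0.092628 + 0.007561 + 0.001890 + 0.017013 = 0.221172.
To 4 decimal places, D = 0.2212.

0.2212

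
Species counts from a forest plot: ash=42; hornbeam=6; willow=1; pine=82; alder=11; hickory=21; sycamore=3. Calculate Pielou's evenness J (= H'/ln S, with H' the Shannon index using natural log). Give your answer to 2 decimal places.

0.70

Total N = 42+6+1+82+11+21+3 = 166, so the proportions are 0.253, 0.0361, 0.006, 0.494, 0.0663, 0.1265, 0.0181 (working shown to 4 dp, full precision carried).
H' = −Σ pᵢ ln pᵢ = −((-0.3477) + (-0.1200) + (-0.0308) + (-0.3484) + (-0.1798) + (-0.2615) + (-0.0725)) = 1.3608.
With S = 7 species, ln S = 1.9459, so J = 1.3608/1.9459 = 0.6993, i.e. 0.70 to 2 decimal places.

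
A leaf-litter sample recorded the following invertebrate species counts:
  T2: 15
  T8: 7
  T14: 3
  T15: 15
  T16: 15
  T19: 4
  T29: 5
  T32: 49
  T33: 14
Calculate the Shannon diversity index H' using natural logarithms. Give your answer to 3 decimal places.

Total N = 15+7+3+15+15+4+5+49+14 = 127, so the proportions are 0.11811, 0.05512, 0.02362, 0.11811, 0.11811, 0.0315, 0.03937, 0.38583, 0.11024 (working shown to 5 dp, full precision carried).
Each pᵢ ln pᵢ term: 0.11811×(-2.13614)=-0.25230, 0.05512×(-2.89828)=-0.15975, 0.02362×(-3.74557)=-0.08848, 0.11811×(-2.13614)=-0.25230, 0.11811×(-2.13614)=-0.25230, 0.0315×(-3.45789)=-0.10891, 0.03937×(-3.23475)=-0.12735, 0.38583×(-0.95237)=-0.36745, 0.11024×(-2.20513)=-0.24309.
Sum = -1.85192, so H' = 1.852.

1.852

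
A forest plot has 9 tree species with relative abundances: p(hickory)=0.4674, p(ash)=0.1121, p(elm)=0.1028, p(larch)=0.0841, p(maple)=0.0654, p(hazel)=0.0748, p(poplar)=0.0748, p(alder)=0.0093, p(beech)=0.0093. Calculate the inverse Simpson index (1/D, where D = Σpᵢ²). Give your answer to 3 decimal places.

3.783

D = 0.4674² + 0.1121² + 0.1028² + 0.0841² + 0.0654² + 0.0748² + 0.0748² + 0.0093² + 0.0093² = 0.2184628 + 0.0125664 + 0.0105678 + 0.0070728 + 0.0042772 + 0.0055950 + 0.0055950 + 0.0000865 + 0.0000865 = 0.2643100 (working shown to 7 dp, full precision carried).
So 1/D = 3.78344, i.e. 3.783 to 3 decimal places.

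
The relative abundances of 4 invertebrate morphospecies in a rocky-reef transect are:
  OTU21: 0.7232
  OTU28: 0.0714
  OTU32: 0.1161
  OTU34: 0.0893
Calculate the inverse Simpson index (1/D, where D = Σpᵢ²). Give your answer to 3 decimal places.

1.820

D = 0.7232² + 0.0714² + 0.1161² + 0.0893² = 0.523018 + 0.005098 + 0.013479 + 0.007974 = 0.549570 (working shown to 6 dp, full precision carried).
So 1/D = 1.81960, i.e. 1.820 to 3 decimal places.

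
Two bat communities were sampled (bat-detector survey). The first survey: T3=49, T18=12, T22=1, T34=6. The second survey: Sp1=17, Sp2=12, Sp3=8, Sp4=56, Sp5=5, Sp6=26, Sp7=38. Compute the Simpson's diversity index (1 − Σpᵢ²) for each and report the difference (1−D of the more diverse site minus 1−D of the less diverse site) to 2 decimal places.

0.34

The first survey: N=68, proportions 0.7206, 0.1765, 0.0147, 0.0882, giving 1−D = 0.4416 (working shown to 4 dp, full precision carried).
The second survey: N=162, proportions 0.1049, 0.0741, 0.0494, 0.3457, 0.0309, 0.1605, 0.2346, giving 1−D = 0.7798.
Difference = |0.4416 − 0.7798| = 0.3382, i.e. 0.34 to 2 decimal places.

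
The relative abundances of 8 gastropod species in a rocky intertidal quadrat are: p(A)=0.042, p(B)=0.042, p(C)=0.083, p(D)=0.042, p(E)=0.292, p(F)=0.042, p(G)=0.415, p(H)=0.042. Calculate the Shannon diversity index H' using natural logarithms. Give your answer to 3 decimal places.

Each pᵢ ln pᵢ term (working shown to 5 dp, full precision carried): 0.042×(-3.17009)=-0.13314, 0.042×(-3.17009)=-0.13314, 0.083×(-2.48891)=-0.20658, 0.042×(-3.17009)=-0.13314, 0.292×(-1.23100)=-0.35945, 0.042×(-3.17009)=-0.13314, 0.415×(-0.87948)=-0.36498, 0.042×(-3.17009)=-0.13314.
Sum = -1.59673, so H' = 1.597.

1.597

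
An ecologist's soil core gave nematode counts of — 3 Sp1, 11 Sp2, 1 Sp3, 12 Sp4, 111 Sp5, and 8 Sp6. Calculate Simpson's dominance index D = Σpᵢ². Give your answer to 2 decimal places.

Total N = 3+11+1+12+111+8 = 146, so the proportions are 0.0205, 0.0753, 0.0068, 0.0822, 0.7603, 0.0548 (working shown to 4 dp, full precision carried).
D = 0.0205² + 0.0753² + 0.0068² + 0.0822² + 0.7603² + 0.0548² = 0.0004 + 0.0057 + 0.0000 + 0.0068 + 0.5780 + 0.0030 = 0.5939.
To 2 decimal places, D = 0.59.

0.59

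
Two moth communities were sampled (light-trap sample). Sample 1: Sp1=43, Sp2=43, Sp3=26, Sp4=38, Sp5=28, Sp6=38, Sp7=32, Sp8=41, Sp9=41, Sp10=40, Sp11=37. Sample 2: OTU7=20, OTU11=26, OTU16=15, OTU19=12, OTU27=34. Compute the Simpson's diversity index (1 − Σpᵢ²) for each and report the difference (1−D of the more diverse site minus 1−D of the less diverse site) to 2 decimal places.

Sample 1: N=407, proportions 0.1057, 0.1057, 0.0639, 0.0934, 0.0688, 0.0934, 0.0786, 0.1007, 0.1007, 0.0983, 0.0909, giving 1−D = 0.9070 (working shown to 4 dp, full precision carried).
Sample 2: N=107, proportions 0.1869, 0.243, 0.1402, 0.1121, 0.3178, giving 1−D = 0.7728.
Difference = |0.9070 − 0.7728| = 0.1342, i.e. 0.13 to 2 decimal places.

0.13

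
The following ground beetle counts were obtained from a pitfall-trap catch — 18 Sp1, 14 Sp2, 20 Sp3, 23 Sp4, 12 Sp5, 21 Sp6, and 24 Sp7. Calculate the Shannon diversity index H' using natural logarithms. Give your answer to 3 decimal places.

Total N = 18+14+20+23+12+21+24 = 132, so the proportions are 0.13636, 0.10606, 0.15152, 0.17424, 0.09091, 0.15909, 0.18182 (working shown to 5 dp, full precision carried).
Each pᵢ ln pᵢ term: 0.13636×(-1.99243)=-0.27170, 0.10606×(-2.24374)=-0.23797, 0.15152×(-1.88707)=-0.28592, 0.17424×(-1.74731)=-0.30446, 0.09091×(-2.39790)=-0.21799, 0.15909×(-1.83828)=-0.29245, 0.18182×(-1.70475)=-0.30995.
Sum = -1.92044, so H' = 1.920.

1.920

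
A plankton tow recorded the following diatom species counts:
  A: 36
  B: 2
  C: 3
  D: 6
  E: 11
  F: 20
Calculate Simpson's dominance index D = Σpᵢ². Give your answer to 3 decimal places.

Total N = 36+2+3+6+11+20 = 78, so the proportions are 0.46154, 0.02564, 0.03846, 0.07692, 0.14103, 0.25641 (working shown to 5 dp, full precision carried).
D = 0.46154² + 0.02564² + 0.03846² + 0.07692² + 0.14103² + 0.25641² = 0.21302 + 0.00066 + 0.00148 + 0.00592 + 0.01989 + 0.06575 = 0.30671.
To 3 decimal places, D = 0.307.

0.307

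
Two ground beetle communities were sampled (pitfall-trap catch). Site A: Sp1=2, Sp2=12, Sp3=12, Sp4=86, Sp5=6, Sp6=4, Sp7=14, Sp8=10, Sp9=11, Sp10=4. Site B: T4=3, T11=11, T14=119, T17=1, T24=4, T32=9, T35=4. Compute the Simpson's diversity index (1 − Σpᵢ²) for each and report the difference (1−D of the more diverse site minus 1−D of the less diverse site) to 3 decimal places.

Site A: N=161, proportions 0.01242, 0.07453, 0.07453, 0.53416, 0.03727, 0.02484, 0.08696, 0.06211, 0.06832, 0.02484, giving 1−D = 0.68470 (working shown to 5 dp, full precision carried).
Site B: N=151, proportions 0.01987, 0.07285, 0.78808, 0.00662, 0.02649, 0.0596, 0.02649, giving 1−D = 0.36823.
Difference = |0.68470 − 0.36823| = 0.31647, i.e. 0.316 to 3 decimal places.

0.316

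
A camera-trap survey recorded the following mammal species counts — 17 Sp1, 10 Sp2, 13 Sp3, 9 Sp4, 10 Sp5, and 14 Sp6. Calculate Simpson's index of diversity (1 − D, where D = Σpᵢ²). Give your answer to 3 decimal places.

Total N = 17+10+13+9+10+14 = 73, so the proportions are 0.23288, 0.13699, 0.17808, 0.12329, 0.13699, 0.19178 (working shown to 5 dp, full precision carried).
D = 0.23288² + 0.13699² + 0.17808² + 0.12329² + 0.13699² + 0.19178² = 0.05423 + 0.01877 + 0.03171 + 0.01520 + 0.01877 + 0.03678 = 0.17546.
So 1 − D = 0.82454, i.e. 0.825 to 3 decimal places.

0.825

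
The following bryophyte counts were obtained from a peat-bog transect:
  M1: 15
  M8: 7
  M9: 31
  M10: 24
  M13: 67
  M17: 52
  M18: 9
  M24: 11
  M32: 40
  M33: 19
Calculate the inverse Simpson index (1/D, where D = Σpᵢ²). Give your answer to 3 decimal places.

6.772

Total N = 15+7+31+24+67+52+9+11+40+19 = 275, so the proportions are 0.0545455, 0.0254545, 0.1127273, 0.0872727, 0.2436364, 0.1890909, 0.0327273, 0.04, 0.1454545, 0.0690909 (working shown to 7 dp, full precision carried).
D = 0.0545455² + 0.0254545² + 0.1127273² + 0.0872727² + 0.2436364² + 0.1890909² + 0.0327273² + 0.04² + 0.1454545² + 0.0690909² = 0.0029752 + 0.0006479 + 0.0127074 + 0.0076165 + 0.0593587 + 0.0357554 + 0.0010711 + 0.0016000 + 0.0211570 + 0.0047736 = 0.1476628.
So 1/D = 6.77219, i.e. 6.772 to 3 decimal places.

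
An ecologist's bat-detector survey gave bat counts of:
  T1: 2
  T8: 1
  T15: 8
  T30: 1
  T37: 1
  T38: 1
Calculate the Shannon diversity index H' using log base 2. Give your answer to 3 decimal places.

Total N = 2+1+8+1+1+1 = 14, so the proportions are 0.14286, 0.07143, 0.57143, 0.07143, 0.07143, 0.07143 (working shown to 5 dp, full precision carried).
Each pᵢ log₂ pᵢ term: 0.14286×(-2.80735)=-0.40105, 0.07143×(-3.80735)=-0.27195, 0.57143×(-0.80735)=-0.46135, 0.07143×(-3.80735)=-0.27195, 0.07143×(-3.80735)=-0.27195, 0.07143×(-3.80735)=-0.27195.
Sum = -1.95021, so H' = 1.950.

1.950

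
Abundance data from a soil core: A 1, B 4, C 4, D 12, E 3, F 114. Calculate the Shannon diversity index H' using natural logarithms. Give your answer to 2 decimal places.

Total N = 1+4+4+12+3+114 = 138, so the proportions are 0.0072, 0.029, 0.029, 0.087, 0.0217, 0.8261 (working shown to 4 dp, full precision carried).
Each pᵢ ln pᵢ term: 0.0072×(-4.9273)=-0.0357, 0.029×(-3.5410)=-0.1026, 0.029×(-3.5410)=-0.1026, 0.087×(-2.4423)=-0.2124, 0.0217×(-3.8286)=-0.0832, 0.8261×(-0.1911)=-0.1578.
Sum = -0.6944, so H' = 0.69.

0.69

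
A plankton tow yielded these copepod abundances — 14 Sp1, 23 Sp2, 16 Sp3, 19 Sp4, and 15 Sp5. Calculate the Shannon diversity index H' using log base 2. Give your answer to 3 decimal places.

Total N = 14+23+16+19+15 = 87, so the proportions are 0.16092, 0.26437, 0.18391, 0.21839, 0.17241 (working shown to 5 dp, full precision carried).
Each pᵢ log₂ pᵢ term: 0.16092×(-2.63559)=-0.42412, 0.26437×(-1.91938)=-0.50742, 0.18391×(-2.44294)=-0.44928, 0.21839×(-2.19502)=-0.47937, 0.17241×(-2.53605)=-0.43725.
Sum = -2.29744, so H' = 2.297.

2.297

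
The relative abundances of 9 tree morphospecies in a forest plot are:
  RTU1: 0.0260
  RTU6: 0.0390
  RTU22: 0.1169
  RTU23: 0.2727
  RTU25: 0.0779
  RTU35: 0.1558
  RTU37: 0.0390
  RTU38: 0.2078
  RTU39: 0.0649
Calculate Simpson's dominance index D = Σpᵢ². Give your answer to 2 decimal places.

D = 0.026² + 0.039² + 0.1169² + 0.2727² + 0.0779² + 0.1558² + 0.039² + 0.2078² + 0.0649² = 0.0007 + 0.0015 + 0.0137 + 0.0744 + 0.0061 + 0.0243 + 0.0015 + 0.0432 + 0.0042 = 0.1695 (working shown to 4 dp, full precision carried).
To 2 decimal places, D = 0.17.

0.17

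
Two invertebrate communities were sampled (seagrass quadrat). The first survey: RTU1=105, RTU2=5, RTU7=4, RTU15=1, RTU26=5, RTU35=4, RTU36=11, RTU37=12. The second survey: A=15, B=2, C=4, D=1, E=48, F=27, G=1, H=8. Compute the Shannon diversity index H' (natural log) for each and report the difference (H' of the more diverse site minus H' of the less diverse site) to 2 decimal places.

0.37

The first survey: N=147, proportions 0.7143, 0.034, 0.0272, 0.0068, 0.034, 0.0272, 0.0748, 0.0816, giving H' = 1.0990 (working shown to 4 dp, full precision carried).
The second survey: N=106, proportions 0.1415, 0.0189, 0.0377, 0.0094, 0.4528, 0.2547, 0.0094, 0.0755, giving H' = 1.4654.
Difference = |1.0990 − 1.4654| = 0.3664, i.e. 0.37 to 2 decimal places.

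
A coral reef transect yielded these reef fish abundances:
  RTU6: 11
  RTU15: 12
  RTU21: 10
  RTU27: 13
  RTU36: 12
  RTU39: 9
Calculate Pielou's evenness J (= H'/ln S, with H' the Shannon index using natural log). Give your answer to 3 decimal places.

Total N = 11+12+10+13+12+9 = 67, so the proportions are 0.16418, 0.1791, 0.14925, 0.19403, 0.1791, 0.13433 (working shown to 5 dp, full precision carried).
H' = −Σ pᵢ ln pᵢ = −((-0.29664) + (-0.30802) + (-0.28390) + (-0.31816) + (-0.30802) + (-0.26966)) = 1.78440.
With S = 6 species, ln S = 1.79176, so J = 1.78440/1.79176 = 0.99589, i.e. 0.996 to 3 decimal places.

0.996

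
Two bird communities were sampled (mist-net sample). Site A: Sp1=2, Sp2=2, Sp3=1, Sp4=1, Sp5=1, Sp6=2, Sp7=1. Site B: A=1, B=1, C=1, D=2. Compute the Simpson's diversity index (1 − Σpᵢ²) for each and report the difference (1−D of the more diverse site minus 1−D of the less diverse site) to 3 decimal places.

0.120

Site A: N=10, proportions 0.2, 0.2, 0.1, 0.1, 0.1, 0.2, 0.1, giving 1−D = 0.84000 (working shown to 5 dp, full precision carried).
Site B: N=5, proportions 0.2, 0.2, 0.2, 0.4, giving 1−D = 0.72000.
Difference = |0.84000 − 0.72000| = 0.12000, i.e. 0.120 to 3 decimal places.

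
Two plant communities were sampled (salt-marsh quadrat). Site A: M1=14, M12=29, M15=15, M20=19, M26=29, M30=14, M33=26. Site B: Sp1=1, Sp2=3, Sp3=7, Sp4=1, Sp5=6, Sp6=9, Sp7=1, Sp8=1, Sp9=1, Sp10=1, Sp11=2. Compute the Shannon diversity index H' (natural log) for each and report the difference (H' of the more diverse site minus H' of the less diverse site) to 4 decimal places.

Site A: N=146, proportions 0.09589, 0.19863, 0.10274, 0.130137, 0.19863, 0.09589, 0.178082, giving H' = 1.898179 (working shown to 6 dp, full precision carried).
Site B: N=33, proportions 0.030303, 0.090909, 0.212121, 0.030303, 0.181818, 0.272727, 0.030303, 0.030303, 0.030303, 0.030303, 0.060606, giving H' = 2.016838.
Difference = |1.898179 − 2.016838| = 0.118659, i.e. 0.1187 to 4 decimal places.

0.1187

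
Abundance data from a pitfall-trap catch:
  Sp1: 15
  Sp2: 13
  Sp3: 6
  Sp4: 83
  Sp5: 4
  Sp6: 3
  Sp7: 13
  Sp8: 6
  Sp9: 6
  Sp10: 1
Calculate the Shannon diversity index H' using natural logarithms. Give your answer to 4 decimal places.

1.5762

Total N = 15+13+6+83+4+3+13+6+6+1 = 150, so the proportions are 0.1, 0.086667, 0.04, 0.553333, 0.026667, 0.02, 0.086667, 0.04, 0.04, 0.006667 (working shown to 6 dp, full precision carried).
Each pᵢ ln pᵢ term: 0.1×(-2.302585)=-0.230259, 0.086667×(-2.445686)=-0.211959, 0.04×(-3.218876)=-0.128755, 0.553333×(-0.591795)=-0.327460, 0.026667×(-3.624341)=-0.096649, 0.02×(-3.912023)=-0.078240, 0.086667×(-2.445686)=-0.211959, 0.04×(-3.218876)=-0.128755, 0.04×(-3.218876)=-0.128755, 0.006667×(-5.010635)=-0.033404.
Sum = -1.576196, so H' = 1.5762.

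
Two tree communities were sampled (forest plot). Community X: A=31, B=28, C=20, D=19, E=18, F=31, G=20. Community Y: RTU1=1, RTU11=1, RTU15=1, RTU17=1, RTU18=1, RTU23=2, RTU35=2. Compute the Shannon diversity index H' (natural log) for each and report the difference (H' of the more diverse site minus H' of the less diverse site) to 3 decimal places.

0.031

Community X: N=167, proportions 0.18563, 0.16766, 0.11976, 0.11377, 0.10778, 0.18563, 0.11976, giving H' = 1.92033 (working shown to 5 dp, full precision carried).
Community Y: N=9, proportions 0.11111, 0.11111, 0.11111, 0.11111, 0.11111, 0.22222, 0.22222, giving H' = 1.88916.
Difference = |1.92033 − 1.88916| = 0.03117, i.e. 0.031 to 3 decimal places.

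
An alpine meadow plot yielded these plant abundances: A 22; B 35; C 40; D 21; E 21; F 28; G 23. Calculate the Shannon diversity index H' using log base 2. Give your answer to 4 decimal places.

Total N = 22+35+40+21+21+28+23 = 190, so the proportions are 0.115789, 0.184211, 0.210526, 0.110526, 0.110526, 0.147368, 0.121053 (working shown to 6 dp, full precision carried).
Each pᵢ log₂ pᵢ term: 0.115789×(-3.110424)=-0.360154, 0.184211×(-2.440573)=-0.449579, 0.210526×(-2.247928)=-0.473248, 0.110526×(-3.177538)=-0.351202, 0.110526×(-3.177538)=-0.351202, 0.147368×(-2.762501)=-0.407105, 0.121053×(-3.046294)=-0.368762.
Sum = -2.761252, so H' = 2.7613.

2.7613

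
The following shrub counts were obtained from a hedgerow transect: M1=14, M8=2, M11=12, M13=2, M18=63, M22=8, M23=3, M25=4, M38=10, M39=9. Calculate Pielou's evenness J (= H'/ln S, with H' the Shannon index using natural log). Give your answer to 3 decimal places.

0.740

Total N = 14+2+12+2+63+8+3+4+10+9 = 127, so the proportions are 0.11024, 0.01575, 0.09449, 0.01575, 0.49606, 0.06299, 0.02362, 0.0315, 0.07874, 0.07087 (working shown to 5 dp, full precision carried).
H' = −Σ pᵢ ln pᵢ = −((-0.24309) + (-0.06537) + (-0.22292) + (-0.06537) + (-0.34777) + (-0.17416) + (-0.08848) + (-0.10891) + (-0.20013) + (-0.18758)) = 1.70377.
With S = 10 species, ln S = 2.30259, so J = 1.70377/2.30259 = 0.73994, i.e. 0.740 to 3 decimal places.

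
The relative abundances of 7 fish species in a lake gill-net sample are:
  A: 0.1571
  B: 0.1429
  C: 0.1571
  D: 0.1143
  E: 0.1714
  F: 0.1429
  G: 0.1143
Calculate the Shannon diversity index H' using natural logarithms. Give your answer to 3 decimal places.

Each pᵢ ln pᵢ term (working shown to 5 dp, full precision carried): 0.1571×(-1.85087)=-0.29077, 0.1429×(-1.94561)=-0.27803, 0.1571×(-1.85087)=-0.29077, 0.1143×(-2.16893)=-0.24791, 0.1714×(-1.76376)=-0.30231, 0.1429×(-1.94561)=-0.27803, 0.1143×(-2.16893)=-0.24791.
Sum = -1.93572, so H' = 1.936.

1.936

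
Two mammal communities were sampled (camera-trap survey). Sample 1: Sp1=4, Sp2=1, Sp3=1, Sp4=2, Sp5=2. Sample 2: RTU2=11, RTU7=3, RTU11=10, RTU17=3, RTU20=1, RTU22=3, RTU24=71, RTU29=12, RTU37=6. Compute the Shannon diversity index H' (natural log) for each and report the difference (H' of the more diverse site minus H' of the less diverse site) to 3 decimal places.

Sample 1: N=10, proportions 0.4, 0.1, 0.1, 0.2, 0.2, giving H' = 1.47081 (working shown to 5 dp, full precision carried).
Sample 2: N=120, proportions 0.09167, 0.025, 0.08333, 0.025, 0.00833, 0.025, 0.59167, 0.1, 0.05, giving H' = 1.43324.
Difference = |1.47081 − 1.43324| = 0.03757, i.e. 0.038 to 3 decimal places.

0.038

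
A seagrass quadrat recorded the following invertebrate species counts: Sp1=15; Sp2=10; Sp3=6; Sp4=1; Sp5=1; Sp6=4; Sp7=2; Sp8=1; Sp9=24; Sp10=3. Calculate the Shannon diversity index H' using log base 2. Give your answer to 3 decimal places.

Total N = 15+10+6+1+1+4+2+1+24+3 = 67, so the proportions are 0.22388, 0.14925, 0.08955, 0.01493, 0.01493, 0.0597, 0.02985, 0.01493, 0.35821, 0.04478 (working shown to 5 dp, full precision carried).
Each pᵢ log₂ pᵢ term: 0.22388×(-2.15920)=-0.48340, 0.14925×(-2.74416)=-0.40958, 0.08955×(-3.48113)=-0.31174, 0.01493×(-6.06609)=-0.09054, 0.01493×(-6.06609)=-0.09054, 0.0597×(-4.06609)=-0.24275, 0.02985×(-5.06609)=-0.15123, 0.01493×(-6.06609)=-0.09054, 0.35821×(-1.48113)=-0.53055, 0.04478×(-4.48113)=-0.20065.
Sum = -2.60152, so H' = 2.602.

2.602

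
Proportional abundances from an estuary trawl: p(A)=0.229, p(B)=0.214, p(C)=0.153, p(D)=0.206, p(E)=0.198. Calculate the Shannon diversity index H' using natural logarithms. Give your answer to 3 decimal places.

1.601

Each pᵢ ln pᵢ term (working shown to 5 dp, full precision carried): 0.229×(-1.47403)=-0.33755, 0.214×(-1.54178)=-0.32994, 0.153×(-1.87732)=-0.28723, 0.206×(-1.57988)=-0.32546, 0.198×(-1.61949)=-0.32066.
Sum = -1.60084, so H' = 1.601.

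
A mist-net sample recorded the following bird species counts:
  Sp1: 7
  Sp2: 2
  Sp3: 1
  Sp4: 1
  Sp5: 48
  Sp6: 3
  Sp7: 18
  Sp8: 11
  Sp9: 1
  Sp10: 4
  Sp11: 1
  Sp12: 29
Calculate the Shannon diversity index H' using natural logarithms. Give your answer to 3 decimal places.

1.775

Total N = 7+2+1+1+48+3+18+11+1+4+1+29 = 126, so the proportions are 0.05556, 0.01587, 0.00794, 0.00794, 0.38095, 0.02381, 0.14286, 0.0873, 0.00794, 0.03175, 0.00794, 0.23016 (working shown to 5 dp, full precision carried).
Each pᵢ ln pᵢ term: 0.05556×(-2.89037)=-0.16058, 0.01587×(-4.14313)=-0.06576, 0.00794×(-4.83628)=-0.03838, 0.00794×(-4.83628)=-0.03838, 0.38095×(-0.96508)=-0.36765, 0.02381×(-3.73767)=-0.08899, 0.14286×(-1.94591)=-0.27799, 0.0873×(-2.43839)=-0.21288, 0.00794×(-4.83628)=-0.03838, 0.03175×(-3.44999)=-0.10952, 0.00794×(-4.83628)=-0.03838, 0.23016×(-1.46899)=-0.33810.
Sum = -1.77500, so H' = 1.775.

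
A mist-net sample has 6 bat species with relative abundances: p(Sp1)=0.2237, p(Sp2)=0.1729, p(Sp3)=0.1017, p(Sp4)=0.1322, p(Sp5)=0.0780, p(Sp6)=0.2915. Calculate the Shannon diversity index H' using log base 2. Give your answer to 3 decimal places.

2.448

Each pᵢ log₂ pᵢ term (working shown to 5 dp, full precision carried): 0.2237×(-2.16036)=-0.48327, 0.1729×(-2.53199)=-0.43778, 0.1017×(-3.29761)=-0.33537, 0.1322×(-2.91921)=-0.38592, 0.078×(-3.68038)=-0.28707, 0.2915×(-1.77843)=-0.51841.
Sum = -2.44782, so H' = 2.448.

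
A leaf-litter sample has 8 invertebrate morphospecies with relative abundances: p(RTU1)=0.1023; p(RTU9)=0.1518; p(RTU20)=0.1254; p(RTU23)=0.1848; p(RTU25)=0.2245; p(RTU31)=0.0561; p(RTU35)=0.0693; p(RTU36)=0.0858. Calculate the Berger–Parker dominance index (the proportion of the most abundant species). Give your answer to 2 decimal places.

The largest proportion is 0.2245, i.e. d = 0.22 to 2 decimal places.

0.22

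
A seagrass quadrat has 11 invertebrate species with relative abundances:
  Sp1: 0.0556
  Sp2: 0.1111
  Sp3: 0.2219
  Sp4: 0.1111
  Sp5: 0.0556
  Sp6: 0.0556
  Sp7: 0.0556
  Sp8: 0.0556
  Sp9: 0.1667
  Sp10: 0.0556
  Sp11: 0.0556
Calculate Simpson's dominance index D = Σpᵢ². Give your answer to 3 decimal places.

0.123

D = 0.0556² + 0.1111² + 0.2219² + 0.1111² + 0.0556² + 0.0556² + 0.0556² + 0.0556² + 0.1667² + 0.0556² + 0.0556² = 0.00309 + 0.01234 + 0.04924 + 0.01234 + 0.00309 + 0.00309 + 0.00309 + 0.00309 + 0.02779 + 0.00309 + 0.00309 = 0.12335 (working shown to 5 dp, full precision carried).
To 3 decimal places, D = 0.123.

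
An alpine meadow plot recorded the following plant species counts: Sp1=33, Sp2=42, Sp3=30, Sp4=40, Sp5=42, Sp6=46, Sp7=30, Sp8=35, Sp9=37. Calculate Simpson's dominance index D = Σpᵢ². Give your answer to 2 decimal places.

0.11

Total N = 33+42+30+40+42+46+30+35+37 = 335, so the proportions are 0.0985, 0.1254, 0.0896, 0.1194, 0.1254, 0.1373, 0.0896, 0.1045, 0.1104 (working shown to 4 dp, full precision carried).
D = 0.0985² + 0.1254² + 0.0896² + 0.1194² + 0.1254² + 0.1373² + 0.0896² + 0.1045² + 0.1104² = 0.0097 + 0.0157 + 0.0080 + 0.0143 + 0.0157 + 0.0189 + 0.0080 + 0.0109 + 0.0122 = 0.1134.
To 2 decimal places, D = 0.11.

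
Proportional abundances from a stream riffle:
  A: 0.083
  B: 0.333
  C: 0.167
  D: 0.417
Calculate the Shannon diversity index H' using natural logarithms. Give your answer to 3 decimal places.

Each pᵢ ln pᵢ term (working shown to 5 dp, full precision carried): 0.083×(-2.48891)=-0.20658, 0.333×(-1.09961)=-0.36617, 0.167×(-1.78976)=-0.29889, 0.417×(-0.87467)=-0.36474.
Sum = -1.23638, so H' = 1.236.

1.236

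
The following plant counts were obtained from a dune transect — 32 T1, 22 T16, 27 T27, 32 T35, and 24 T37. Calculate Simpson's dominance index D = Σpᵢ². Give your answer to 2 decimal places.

Total N = 32+22+27+32+24 = 137, so the proportions are 0.2336, 0.1606, 0.1971, 0.2336, 0.1752 (working shown to 4 dp, full precision carried).
D = 0.2336² + 0.1606² + 0.1971² + 0.2336² + 0.1752² = 0.0546 + 0.0258 + 0.0388 + 0.0546 + 0.0307 = 0.2044.
To 2 decimal places, D = 0.20.

0.20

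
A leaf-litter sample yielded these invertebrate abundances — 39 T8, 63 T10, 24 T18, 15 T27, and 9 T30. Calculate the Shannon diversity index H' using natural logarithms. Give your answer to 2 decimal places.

1.41

Total N = 39+63+24+15+9 = 150, so the proportions are 0.26, 0.42, 0.16, 0.1, 0.06 (working shown to 4 dp, full precision carried).
Each pᵢ ln pᵢ term: 0.26×(-1.3471)=-0.3502, 0.42×(-0.8675)=-0.3644, 0.16×(-1.8326)=-0.2932, 0.1×(-2.3026)=-0.2303, 0.06×(-2.8134)=-0.1688.
Sum = -1.4069, so H' = 1.41.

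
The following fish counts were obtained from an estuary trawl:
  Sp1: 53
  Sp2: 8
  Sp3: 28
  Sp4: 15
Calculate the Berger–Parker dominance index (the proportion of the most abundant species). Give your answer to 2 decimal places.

0.51

Total N = 53+8+28+15 = 104, so the proportions are 0.5096, 0.0769, 0.2692, 0.1442 (working shown to 4 dp, full precision carried).
The largest proportion is 0.5096, i.e. d = 0.51 to 2 decimal places.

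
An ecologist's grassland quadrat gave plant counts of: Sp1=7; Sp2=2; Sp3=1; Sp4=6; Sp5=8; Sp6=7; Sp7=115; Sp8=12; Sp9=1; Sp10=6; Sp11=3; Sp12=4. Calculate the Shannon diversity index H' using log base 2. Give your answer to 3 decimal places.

Total N = 7+2+1+6+8+7+115+12+1+6+3+4 = 172, so the proportions are 0.0407, 0.01163, 0.00581, 0.03488, 0.04651, 0.0407, 0.6686, 0.06977, 0.00581, 0.03488, 0.01744, 0.02326 (working shown to 5 dp, full precision carried).
Each pᵢ log₂ pᵢ term: 0.0407×(-4.61891)=-0.18798, 0.01163×(-6.42626)=-0.07472, 0.00581×(-7.42626)=-0.04318, 0.03488×(-4.84130)=-0.16888, 0.04651×(-4.42626)=-0.20587, 0.0407×(-4.61891)=-0.18798, 0.6686×(-0.58077)=-0.38831, 0.06977×(-3.84130)=-0.26800, 0.00581×(-7.42626)=-0.04318, 0.03488×(-4.84130)=-0.16888, 0.01744×(-5.84130)=-0.10188, 0.02326×(-5.42626)=-0.12619.
Sum = -1.96505, so H' = 1.965.

1.965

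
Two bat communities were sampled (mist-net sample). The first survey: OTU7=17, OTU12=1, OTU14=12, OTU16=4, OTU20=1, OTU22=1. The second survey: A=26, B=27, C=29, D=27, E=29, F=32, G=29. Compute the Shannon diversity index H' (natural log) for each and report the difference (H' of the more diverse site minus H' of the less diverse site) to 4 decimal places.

The first survey: N=36, proportions 0.472222, 0.027778, 0.333333, 0.111111, 0.027778, 0.027778, giving H' = 1.263278 (working shown to 6 dp, full precision carried).
The second survey: N=199, proportions 0.130653, 0.135678, 0.145729, 0.135678, 0.145729, 0.160804, 0.145729, giving H' = 1.943838.
Difference = |1.263278 − 1.943838| = 0.680560, i.e. 0.6806 to 4 decimal places.

0.6806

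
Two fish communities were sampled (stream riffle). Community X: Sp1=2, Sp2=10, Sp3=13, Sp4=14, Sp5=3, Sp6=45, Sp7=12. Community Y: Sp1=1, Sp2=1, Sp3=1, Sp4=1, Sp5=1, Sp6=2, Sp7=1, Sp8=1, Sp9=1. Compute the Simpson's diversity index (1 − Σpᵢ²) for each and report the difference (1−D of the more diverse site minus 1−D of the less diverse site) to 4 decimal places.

0.1501

Community X: N=99, proportions 0.020202, 0.10101, 0.131313, 0.141414, 0.030303, 0.454545, 0.121212, giving 1−D = 0.729926 (working shown to 6 dp, full precision carried).
Community Y: N=10, proportions 0.1, 0.1, 0.1, 0.1, 0.1, 0.2, 0.1, 0.1, 0.1, giving 1−D = 0.880000.
Difference = |0.729926 − 0.880000| = 0.150074, i.e. 0.1501 to 4 decimal places.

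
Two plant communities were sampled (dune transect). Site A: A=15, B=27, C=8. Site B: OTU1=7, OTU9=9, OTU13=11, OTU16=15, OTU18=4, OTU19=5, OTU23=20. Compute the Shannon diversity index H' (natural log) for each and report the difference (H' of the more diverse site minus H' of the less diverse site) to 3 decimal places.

Site A: N=50, proportions 0.3, 0.54, 0.16, giving H' = 0.98715 (working shown to 5 dp, full precision carried).
Site B: N=71, proportions 0.09859, 0.12676, 0.15493, 0.21127, 0.05634, 0.07042, 0.28169, giving H' = 1.81337.
Difference = |0.98715 − 1.81337| = 0.82622, i.e. 0.826 to 3 decimal places.

0.826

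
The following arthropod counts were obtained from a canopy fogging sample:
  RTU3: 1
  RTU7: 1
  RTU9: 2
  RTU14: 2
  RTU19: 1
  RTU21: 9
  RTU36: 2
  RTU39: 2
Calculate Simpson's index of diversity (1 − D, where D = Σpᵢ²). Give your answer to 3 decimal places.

0.750

Total N = 1+1+2+2+1+9+2+2 = 20, so the proportions are 0.05, 0.05, 0.1, 0.1, 0.05, 0.45, 0.1, 0.1 (working shown to 5 dp, full precision carried).
D = 0.05² + 0.05² + 0.1² + 0.1² + 0.05² + 0.45² + 0.1² + 0.1² = 0.00250 + 0.00250 + 0.01000 + 0.01000 + 0.00250 + 0.20250 + 0.01000 + 0.01000 = 0.25000.
So 1 − D = 0.75000, i.e. 0.750 to 3 decimal places.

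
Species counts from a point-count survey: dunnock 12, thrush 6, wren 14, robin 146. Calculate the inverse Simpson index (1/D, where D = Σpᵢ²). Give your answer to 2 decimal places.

1.46

Total N = 12+6+14+146 = 178, so the proportions are 0.06742, 0.03371, 0.07865, 0.82022 (working shown to 5 dp, full precision carried).
D = 0.06742² + 0.03371² + 0.07865² + 0.82022² = 0.00454 + 0.00114 + 0.00619 + 0.67277 = 0.68464.
So 1/D = 1.4606, i.e. 1.46 to 2 decimal places.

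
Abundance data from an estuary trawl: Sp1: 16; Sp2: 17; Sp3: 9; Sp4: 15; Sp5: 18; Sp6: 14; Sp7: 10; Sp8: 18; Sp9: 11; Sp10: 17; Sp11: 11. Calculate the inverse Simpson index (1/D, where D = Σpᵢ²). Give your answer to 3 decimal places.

Total N = 16+17+9+15+18+14+10+18+11+17+11 = 156, so the proportions are 0.1025641, 0.10897436, 0.05769231, 0.09615385, 0.11538462, 0.08974359, 0.06410256, 0.11538462, 0.07051282, 0.10897436, 0.07051282 (working shown to 8 dp, full precision carried).
D = 0.1025641² + 0.10897436² + 0.05769231² + 0.09615385² + 0.11538462² + 0.08974359² + 0.06410256² + 0.11538462² + 0.07051282² + 0.10897436² + 0.07051282² = 0.01051940 + 0.01187541 + 0.00332840 + 0.00924556 + 0.01331361 + 0.00805391 + 0.00410914 + 0.01331361 + 0.00497206 + 0.01187541 + 0.00497206 = 0.09557857.
So 1/D = 10.46260, i.e. 10.463 to 3 decimal places.

10.463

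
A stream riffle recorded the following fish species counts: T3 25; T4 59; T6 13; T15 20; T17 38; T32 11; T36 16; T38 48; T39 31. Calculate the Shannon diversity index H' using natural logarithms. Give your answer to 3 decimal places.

Total N = 25+59+13+20+38+11+16+48+31 = 261, so the proportions are 0.09579, 0.22605, 0.04981, 0.07663, 0.14559, 0.04215, 0.0613, 0.18391, 0.11877 (working shown to 5 dp, full precision carried).
Each pᵢ ln pᵢ term: 0.09579×(-2.34564)=-0.22468, 0.22605×(-1.48698)=-0.33614, 0.04981×(-2.99957)=-0.14940, 0.07663×(-2.56879)=-0.19684, 0.14559×(-1.92693)=-0.28055, 0.04215×(-3.16663)=-0.13346, 0.0613×(-2.79193)=-0.17115, 0.18391×(-1.69332)=-0.31142, 0.11877×(-2.13053)=-0.25305.
Sum = -2.05669, so H' = 2.057.

2.057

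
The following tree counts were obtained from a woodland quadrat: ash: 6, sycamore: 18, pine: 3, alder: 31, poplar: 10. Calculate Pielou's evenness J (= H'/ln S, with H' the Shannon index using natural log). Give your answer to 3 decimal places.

0.835

Total N = 6+18+3+31+10 = 68, so the proportions are 0.08824, 0.26471, 0.04412, 0.45588, 0.14706 (working shown to 5 dp, full precision carried).
H' = −Σ pᵢ ln pᵢ = −((-0.21421) + (-0.35183) + (-0.13769) + (-0.35810) + (-0.28190)) = 1.34374.
With S = 5 species, ln S = 1.60944, so J = 1.34374/1.60944 = 0.83491, i.e. 0.835 to 3 decimal places.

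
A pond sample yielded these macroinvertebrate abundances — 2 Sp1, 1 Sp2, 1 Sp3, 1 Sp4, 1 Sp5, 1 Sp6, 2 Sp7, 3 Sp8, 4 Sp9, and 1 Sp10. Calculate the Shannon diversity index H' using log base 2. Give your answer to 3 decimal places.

Total N = 2+1+1+1+1+1+2+3+4+1 = 17, so the proportions are 0.11765, 0.05882, 0.05882, 0.05882, 0.05882, 0.05882, 0.11765, 0.17647, 0.23529, 0.05882 (working shown to 5 dp, full precision carried).
Each pᵢ log₂ pᵢ term: 0.11765×(-3.08746)=-0.36323, 0.05882×(-4.08746)=-0.24044, 0.05882×(-4.08746)=-0.24044, 0.05882×(-4.08746)=-0.24044, 0.05882×(-4.08746)=-0.24044, 0.05882×(-4.08746)=-0.24044, 0.11765×(-3.08746)=-0.36323, 0.17647×(-2.50250)=-0.44162, 0.23529×(-2.08746)=-0.49117, 0.05882×(-4.08746)=-0.24044.
Sum = -3.10188, so H' = 3.102.

3.102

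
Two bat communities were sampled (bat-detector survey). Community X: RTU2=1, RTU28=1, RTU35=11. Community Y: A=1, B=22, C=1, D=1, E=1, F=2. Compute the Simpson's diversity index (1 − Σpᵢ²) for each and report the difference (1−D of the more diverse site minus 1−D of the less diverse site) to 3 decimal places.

0.100

Community X: N=13, proportions 0.07692, 0.07692, 0.84615, giving 1−D = 0.27219 (working shown to 5 dp, full precision carried).
Community Y: N=28, proportions 0.03571, 0.78571, 0.03571, 0.03571, 0.03571, 0.07143, giving 1−D = 0.37245.
Difference = |0.27219 − 0.37245| = 0.10026, i.e. 0.100 to 3 decimal places.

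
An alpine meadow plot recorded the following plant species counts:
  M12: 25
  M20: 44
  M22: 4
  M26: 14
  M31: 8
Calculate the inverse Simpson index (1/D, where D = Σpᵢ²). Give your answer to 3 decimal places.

3.181

Total N = 25+44+4+14+8 = 95, so the proportions are 0.2631579, 0.4631579, 0.0421053, 0.1473684, 0.0842105 (working shown to 7 dp, full precision carried).
D = 0.2631579² + 0.4631579² + 0.0421053² + 0.1473684² + 0.0842105² = 0.0692521 + 0.2145152 + 0.0017729 + 0.0217175 + 0.0070914 = 0.3143490.
So 1/D = 3.18118, i.e. 3.181 to 3 decimal places.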